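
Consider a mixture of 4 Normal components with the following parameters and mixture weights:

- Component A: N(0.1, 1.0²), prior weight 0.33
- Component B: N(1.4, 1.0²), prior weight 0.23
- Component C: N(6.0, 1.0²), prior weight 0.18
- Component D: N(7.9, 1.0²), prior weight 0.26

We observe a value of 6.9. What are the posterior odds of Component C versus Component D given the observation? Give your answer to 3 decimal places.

Posterior odds = (π_i f_i(x)) / (π_j f_j(x)); the normalising sum cancels.
Normal densities:
  p_A = (1/(1.0·√(2π)))·exp(−(6.9−0.1)²/(2·1.0²)) = 0.398942·exp(-23.12000) = 3.63096e-11
  p_B = (1/(1.0·√(2π)))·exp(−(6.9−1.4)²/(2·1.0²)) = 0.398942·exp(-15.12500) = 1.07698e-07
  p_C = (1/(1.0·√(2π)))·exp(−(6.9−6.0)²/(2·1.0²)) = 0.398942·exp(-0.40500) = 0.266085
  p_D = (1/(1.0·√(2π)))·exp(−(6.9−7.9)²/(2·1.0²)) = 0.398942·exp(-0.50000) = 0.241971
Posterior odds = (π_C·p_C) / (π_D·p_D) = (0.18·0.266085) / (0.26·0.241971) = 0.0478953 / 0.0629124 ≈ 0.761

0.761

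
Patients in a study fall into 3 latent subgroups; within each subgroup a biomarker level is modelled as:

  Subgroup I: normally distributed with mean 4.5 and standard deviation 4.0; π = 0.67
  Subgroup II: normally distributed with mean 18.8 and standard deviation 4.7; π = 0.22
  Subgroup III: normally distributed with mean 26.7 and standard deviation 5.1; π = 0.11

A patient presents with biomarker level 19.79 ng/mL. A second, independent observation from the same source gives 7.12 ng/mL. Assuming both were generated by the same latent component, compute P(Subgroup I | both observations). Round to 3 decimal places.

By Bayes' theorem, P(k | x) = w_k f_k(x) / Σ_j w_j f_j(x).
Since both observations come from the same component, the likelihood for component k is f_k(x₁)·f_k(x₂).
  p_I = [6.69887e-05] × [0.0804801] = 5.39126e-06
  p_II = [0.083019] × [0.00387048] = 0.000321323
  p_III = [0.0312399] × [4.92812e-05] = 1.53954e-06
Weight by the priors:
  w_I·p_I = 0.67 × 5.39126e-06 = 3.61214e-06
  w_II·p_II = 0.22 × 0.000321323 = 7.06911e-05
  w_III·p_III = 0.11 × 1.53954e-06 = 1.69349e-07
Evidence: 3.61214e-06 + 7.06911e-05 + 1.69349e-07 = 7.44726e-05
So the posterior for Subgroup I is 3.61214e-06 / 7.44726e-05 ≈ 0.049.

0.049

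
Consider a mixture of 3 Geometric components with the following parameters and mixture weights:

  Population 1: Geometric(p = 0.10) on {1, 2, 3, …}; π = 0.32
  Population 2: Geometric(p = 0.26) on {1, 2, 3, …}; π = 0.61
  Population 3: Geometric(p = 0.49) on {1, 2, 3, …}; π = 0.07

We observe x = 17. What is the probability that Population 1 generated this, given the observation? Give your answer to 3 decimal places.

0.822

Apply Bayes' rule: the posterior for each component is proportional to its prior times its likelihood at x.
Evaluate each component's likelihood at the observed value:
  f_1 = 0.10·(1−0.10)^16 = 0.10·0.185302 = 0.0185302
  f_2 = 0.26·(1−0.26)^16 = 0.26·0.00808551 = 0.00210223
  f_3 = 0.49·(1−0.49)^16 = 0.49·2.0947e-05 = 1.02641e-05
Unnormalised posteriors:
  P(Z=1)·f_1 = 0.32 × 0.0185302 = 0.00592966
  P(Z=2)·f_2 = 0.61 × 0.00210223 = 0.00128236
  P(Z=3)·f_3 = 0.07 × 1.02641e-05 = 7.18484e-07
Evidence: 0.00592966 + 0.00128236 + 7.18484e-07 = 0.00721275
P(Population 1 | x) = 0.00592966 / 0.00721275 ≈ 0.822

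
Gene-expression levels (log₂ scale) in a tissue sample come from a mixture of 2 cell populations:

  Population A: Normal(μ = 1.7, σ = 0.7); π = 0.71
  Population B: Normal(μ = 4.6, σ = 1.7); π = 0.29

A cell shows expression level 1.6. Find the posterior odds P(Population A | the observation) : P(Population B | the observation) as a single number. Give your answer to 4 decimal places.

27.9265

Posterior odds = (π_i f_i(x)) / (π_j f_j(x)); the normalising sum cancels.
Normal densities:
  L_A = (1/(0.7·√(2π)))·exp(−(1.6−1.7)²/(2·0.7²)) = 0.569918·exp(-0.01020) = 0.564132
  L_B = (1/(1.7·√(2π)))·exp(−(1.6−4.6)²/(2·1.7²)) = 0.234672·exp(-1.55709) = 0.0494566
Posterior odds = (π_A·L_A) / (π_B·L_B) = (0.71·0.564132) / (0.29·0.0494566) = 0.400533 / 0.0143424 ≈ 27.9265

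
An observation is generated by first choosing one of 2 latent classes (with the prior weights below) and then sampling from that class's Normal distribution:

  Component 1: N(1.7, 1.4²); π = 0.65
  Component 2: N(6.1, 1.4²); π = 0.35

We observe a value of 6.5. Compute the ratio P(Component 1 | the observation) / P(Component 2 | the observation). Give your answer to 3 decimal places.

The posterior odds equal the prior odds times the likelihood ratio: (w_i/w_j)·(f_i(x)/f_j(x)).
Component likelihoods at x = 6.5:
  p_1 = 0.000798351
  p_2 = 0.273562
0.000518928 / 0.0957467 ≈ 0.005

0.005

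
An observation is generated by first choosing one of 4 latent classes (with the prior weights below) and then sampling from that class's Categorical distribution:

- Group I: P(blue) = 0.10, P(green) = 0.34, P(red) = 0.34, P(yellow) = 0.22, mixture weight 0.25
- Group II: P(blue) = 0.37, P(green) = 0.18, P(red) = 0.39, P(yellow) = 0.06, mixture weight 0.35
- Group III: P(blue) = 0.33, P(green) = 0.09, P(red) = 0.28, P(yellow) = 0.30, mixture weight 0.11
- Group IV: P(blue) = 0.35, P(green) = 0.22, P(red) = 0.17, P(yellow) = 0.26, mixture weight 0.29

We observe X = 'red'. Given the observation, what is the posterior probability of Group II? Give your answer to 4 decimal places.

Apply Bayes' rule: the posterior for each component is proportional to its prior times its likelihood at x.
Evaluate each component's likelihood at the observed value:
  L_I = P(red | comp) = 0.34
  L_II = P(red | comp) = 0.39
  L_III = P(red | comp) = 0.28
  L_IV = P(red | comp) = 0.17
Unnormalised posteriors:
  π_I·L_I = 0.25 × 0.34 = 0.085
  π_II·L_II = 0.35 × 0.39 = 0.1365
  π_III·L_III = 0.11 × 0.28 = 0.0308
  π_IV·L_IV = 0.29 × 0.17 = 0.0493
Evidence: 0.085 + 0.1365 + 0.0308 + 0.0493 = 0.3016
P(Group II | 'red') = 0.1365 / 0.3016 ≈ 0.4526

0.4526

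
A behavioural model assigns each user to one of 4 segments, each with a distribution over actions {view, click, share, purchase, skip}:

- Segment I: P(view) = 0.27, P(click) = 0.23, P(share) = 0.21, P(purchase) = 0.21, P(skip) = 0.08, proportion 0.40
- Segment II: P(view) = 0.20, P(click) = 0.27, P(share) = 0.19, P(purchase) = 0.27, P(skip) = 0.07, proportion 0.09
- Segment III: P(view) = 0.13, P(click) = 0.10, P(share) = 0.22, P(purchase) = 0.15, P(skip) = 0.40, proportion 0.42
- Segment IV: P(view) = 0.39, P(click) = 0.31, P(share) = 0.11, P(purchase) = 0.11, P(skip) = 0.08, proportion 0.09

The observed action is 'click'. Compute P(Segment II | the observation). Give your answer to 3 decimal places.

0.131

The responsibility of component k is P(Z=k) f_k(x) divided by Σ_j P(Z=j) f_j(x).
Categorical probabilities:
  L_I = P(click | comp) = 0.23
  L_II = P(click | comp) = 0.27
  L_III = P(click | comp) = 0.10
  L_IV = P(click | comp) = 0.31
Unnormalised posteriors:
  P(Z=I)·L_I = 0.40 × 0.23 = 0.092
  P(Z=II)·L_II = 0.09 × 0.27 = 0.0243
  P(Z=III)·L_III = 0.42 × 0.1 = 0.042
  P(Z=IV)·L_IV = 0.09 × 0.31 = 0.0279
Normaliser: 0.092 + 0.0243 + 0.042 + 0.0279 = 0.1862
Responsibility of Segment II: 0.0243 / 0.1862 ≈ 0.131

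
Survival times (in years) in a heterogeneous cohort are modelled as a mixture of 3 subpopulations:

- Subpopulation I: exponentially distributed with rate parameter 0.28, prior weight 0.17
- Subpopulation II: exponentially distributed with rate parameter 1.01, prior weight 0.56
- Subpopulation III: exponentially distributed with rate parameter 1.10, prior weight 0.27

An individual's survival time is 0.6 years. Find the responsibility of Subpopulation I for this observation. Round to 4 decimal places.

Posterior ∝ prior × likelihood, so P(k | x) ∝ π_k f_k(x); normalise over all components.
Component likelihoods at x = 0.6 years:
  f_I = 0.236699
  f_II = 0.550984
  f_III = 0.568536
Multiply by the mixture weights:
  π_I·f_I = 0.17 × 0.236699 = 0.0402388
  π_II·f_II = 0.56 × 0.550984 = 0.308551
  π_III·f_III = 0.27 × 0.568536 = 0.153505
Sum: 0.0402388 + 0.308551 + 0.153505 = 0.502295
Responsibility of Subpopulation I: 0.0402388 / 0.502295 ≈ 0.0801

0.0801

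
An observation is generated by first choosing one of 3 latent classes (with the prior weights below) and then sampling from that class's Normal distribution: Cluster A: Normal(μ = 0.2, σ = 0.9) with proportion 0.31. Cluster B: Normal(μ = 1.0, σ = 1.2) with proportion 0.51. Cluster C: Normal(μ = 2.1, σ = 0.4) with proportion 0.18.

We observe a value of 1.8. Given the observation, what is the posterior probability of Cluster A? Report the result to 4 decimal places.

0.0945

The responsibility of component k is w_k f_k(x) divided by Σ_j w_j f_j(x).
Evaluate each component's likelihood at the observed value:
  p_A = (1/(0.9·√(2π)))·exp(−(1.8−0.2)²/(2·0.9²)) = 0.443269·exp(-1.58025) = 0.0912799
  p_B = (1/(1.2·√(2π)))·exp(−(1.8−1.0)²/(2·1.2²)) = 0.332452·exp(-0.22222) = 0.266207
  p_C = (1/(0.4·√(2π)))·exp(−(1.8−2.1)²/(2·0.4²)) = 0.997356·exp(-0.28125) = 0.752844
Multiply by the mixture weights:
  w_A·p_A = 0.31 × 0.0912799 = 0.0282968
  w_B·p_B = 0.51 × 0.266207 = 0.135765
  w_C·p_C = 0.18 × 0.752844 = 0.135512
Sum: 0.0282968 + 0.135765 + 0.135512 = 0.299574
Responsibility of Cluster A: 0.0282968 / 0.299574 ≈ 0.0945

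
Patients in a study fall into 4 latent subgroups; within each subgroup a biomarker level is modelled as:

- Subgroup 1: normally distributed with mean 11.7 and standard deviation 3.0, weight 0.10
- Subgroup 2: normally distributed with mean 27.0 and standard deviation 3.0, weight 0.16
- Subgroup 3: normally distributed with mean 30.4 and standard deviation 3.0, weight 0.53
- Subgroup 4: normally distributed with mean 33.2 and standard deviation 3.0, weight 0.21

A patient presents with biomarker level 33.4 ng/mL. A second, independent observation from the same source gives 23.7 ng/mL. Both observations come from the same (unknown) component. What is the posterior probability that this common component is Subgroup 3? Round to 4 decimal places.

P(component k | x) = π_k·f_k(x) / marginal(x), where marginal(x) = Σ_j π_j·f_j(x).
Since both observations come from the same component, the likelihood for component k is f_k(x₁)·f_k(x₂).
  f_1 = [(1/(3.0·√(2π)))·exp(−(33.4−11.7)²/(2·3.0²)) = 0.132981·exp(-26.16056) = 5.78634e-13] × [4.46101e-05] = 2.58129e-17
  f_2 = [(1/(3.0·√(2π)))·exp(−(33.4−27.0)²/(2·3.0²)) = 0.132981·exp(-2.27556) = 0.0136624] × [0.0726174] = 0.000992129
  f_3 = [(1/(3.0·√(2π)))·exp(−(33.4−30.4)²/(2·3.0²)) = 0.132981·exp(-0.50000) = 0.0806569] × [0.0109826] = 0.000885826
  f_4 = [(1/(3.0·√(2π)))·exp(−(33.4−33.2)²/(2·3.0²)) = 0.132981·exp(-0.00222) = 0.132686] × [0.000883659] = 0.000117249
Unnormalised posteriors:
  π_1·f_1 = 0.10 × 2.58129e-17 = 2.58129e-18
  π_2·f_2 = 0.16 × 0.000992129 = 0.000158741
  π_3·f_3 = 0.53 × 0.000885826 = 0.000469488
  π_4·f_4 = 0.21 × 0.000117249 = 2.46222e-05
Marginal: 2.58129e-18 + 0.000158741 + 0.000469488 + 2.46222e-05 = 0.00065285
P(Subgroup 3 | x₁, x₂) ≈ 0.7191

0.7191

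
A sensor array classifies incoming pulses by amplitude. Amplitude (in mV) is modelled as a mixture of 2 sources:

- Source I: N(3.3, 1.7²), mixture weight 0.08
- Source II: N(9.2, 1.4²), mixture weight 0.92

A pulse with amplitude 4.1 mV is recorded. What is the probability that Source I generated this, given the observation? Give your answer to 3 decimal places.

0.980

Posterior ∝ prior × likelihood, so P(k | x) ∝ π_k f_k(x); normalise over all components.
Evaluate each component's likelihood at the observed value:
  L_I = (1/(1.7·√(2π)))·exp(−(4.1−3.3)²/(2·1.7²)) = 0.234672·exp(-0.11073) = 0.210074
  L_II = (1/(1.4·√(2π)))·exp(−(4.1−9.2)²/(2·1.4²)) = 0.284959·exp(-6.63520) = 0.000374239
Prior × likelihood for each component:
  π_I·L_I = 0.08 × 0.210074 = 0.016806
  π_II·L_II = 0.92 × 0.000374239 = 0.0003443
Denominator: 0.016806 + 0.0003443 = 0.0171503
P(Source I | x) = 0.016806 / 0.0171503 ≈ 0.980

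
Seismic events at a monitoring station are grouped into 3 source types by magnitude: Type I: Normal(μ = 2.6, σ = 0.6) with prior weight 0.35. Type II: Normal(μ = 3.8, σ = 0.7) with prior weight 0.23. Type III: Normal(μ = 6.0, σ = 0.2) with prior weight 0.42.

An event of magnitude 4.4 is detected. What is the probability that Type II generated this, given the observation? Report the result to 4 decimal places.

Posterior ∝ prior × likelihood, so P(k | x) ∝ P(Z=k) f_k(x); normalise over all components.
Evaluate each component's likelihood at the observed value:
  f_I = (1/(0.6·√(2π)))·exp(−(4.4−2.6)²/(2·0.6²)) = 0.664904·exp(-4.50000) = 0.00738641
  f_II = (1/(0.7·√(2π)))·exp(−(4.4−3.8)²/(2·0.7²)) = 0.569918·exp(-0.36735) = 0.394707
  f_III = (1/(0.2·√(2π)))·exp(−(4.4−6.0)²/(2·0.2²)) = 1.994711·exp(-32.00000) = 2.52614e-14
Unnormalised posteriors:
  P(Z=I)·f_I = 0.35 × 0.00738641 = 0.00258524
  P(Z=II)·f_II = 0.23 × 0.394707 = 0.0907827
  P(Z=III)·f_III = 0.42 × 2.52614e-14 = 1.06098e-14
Evidence: 0.00258524 + 0.0907827 + 1.06098e-14 = 0.0933679
So the posterior for Type II is 0.0907827 / 0.0933679 ≈ 0.9723.

0.9723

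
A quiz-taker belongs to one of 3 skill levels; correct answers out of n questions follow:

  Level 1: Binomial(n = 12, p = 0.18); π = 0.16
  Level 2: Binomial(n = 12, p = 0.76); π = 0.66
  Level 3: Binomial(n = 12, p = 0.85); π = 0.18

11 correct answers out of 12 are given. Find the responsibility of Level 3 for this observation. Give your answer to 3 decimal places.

P(component k | x) = w_k·f_k(x) / marginal(x), where marginal(x) = Σ_j w_j·f_j(x).
Evaluate each component's likelihood at the observed value:
  L_1 = C(12,11)·0.18^11·0.82^1 = 12·6.42684e-09·0.82 = 6.32401e-08
  L_2 = C(12,11)·0.76^11·0.24^1 = 12·0.0488596·0.24 = 0.140716
  L_3 = C(12,11)·0.85^11·0.15^1 = 12·0.167343·0.15 = 0.301218
Prior × likelihood for each component:
  w_1·L_1 = 0.16 × 6.32401e-08 = 1.01184e-08
  w_2·L_2 = 0.66 × 0.140716 = 0.0928722
  w_3·L_3 = 0.18 × 0.301218 = 0.0542192
Marginal: 1.01184e-08 + 0.0928722 + 0.0542192 = 0.147091
Responsibility of Level 3: 0.0542192 / 0.147091 ≈ 0.369

0.369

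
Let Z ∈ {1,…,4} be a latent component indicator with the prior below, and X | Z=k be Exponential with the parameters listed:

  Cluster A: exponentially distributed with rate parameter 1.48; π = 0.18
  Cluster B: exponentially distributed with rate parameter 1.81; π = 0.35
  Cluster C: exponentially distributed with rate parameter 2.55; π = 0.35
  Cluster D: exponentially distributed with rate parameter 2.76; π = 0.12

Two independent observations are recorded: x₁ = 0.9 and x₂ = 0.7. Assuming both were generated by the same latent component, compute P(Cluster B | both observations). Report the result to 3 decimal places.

P(component k | x) = π_k·f_k(x) / marginal(x), where marginal(x) = Σ_j π_j·f_j(x).
Since both observations come from the same component, the likelihood for component k is f_k(x₁)·f_k(x₂).
  f_A = [0.390644] × [0.52521] = 0.20517
  f_B = [0.354987] × [0.509832] = 0.180984
  f_C = [0.256942] × [0.427883] = 0.109941
  f_D = [0.230209] × [0.399809] = 0.0920394
Multiply by the mixture weights:
  π_A·f_A = 0.18 × 0.20517 = 0.0369306
  π_B·f_B = 0.35 × 0.180984 = 0.0633444
  π_C·f_C = 0.35 × 0.109941 = 0.0384793
  π_D·f_D = 0.12 × 0.0920394 = 0.0110447
Marginal: 0.0369306 + 0.0633444 + 0.0384793 + 0.0110447 = 0.149799
P(Cluster B | x₁,x₂) = 0.0633444 / 0.149799 ≈ 0.423

0.423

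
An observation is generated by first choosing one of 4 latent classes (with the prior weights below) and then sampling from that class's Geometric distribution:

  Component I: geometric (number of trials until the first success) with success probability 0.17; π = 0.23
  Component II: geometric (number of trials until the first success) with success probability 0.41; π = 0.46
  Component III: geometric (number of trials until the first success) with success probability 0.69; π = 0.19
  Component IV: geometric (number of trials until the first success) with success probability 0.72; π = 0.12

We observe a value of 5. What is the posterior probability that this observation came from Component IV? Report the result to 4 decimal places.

0.0123

P(component k | x) = π_k·f_k(x) / marginal(x), where marginal(x) = Σ_j π_j·f_j(x).
Evaluate each component's likelihood at the observed value:
  L_I = 0.0806791
  L_II = 0.0496812
  L_III = 0.00637229
  L_IV = 0.00442552
Prior × likelihood for each component:
  π_I·L_I = 0.23 × 0.0806791 = 0.0185562
  π_II·L_II = 0.46 × 0.0496812 = 0.0228533
  π_III·L_III = 0.19 × 0.00637229 = 0.00121074
  π_IV·L_IV = 0.12 × 0.00442552 = 0.000531063
Denominator: 0.0185562 + 0.0228533 + 0.00121074 + 0.000531063 = 0.0431513
Responsibility of Component IV: 0.000531063 / 0.0431513 ≈ 0.0123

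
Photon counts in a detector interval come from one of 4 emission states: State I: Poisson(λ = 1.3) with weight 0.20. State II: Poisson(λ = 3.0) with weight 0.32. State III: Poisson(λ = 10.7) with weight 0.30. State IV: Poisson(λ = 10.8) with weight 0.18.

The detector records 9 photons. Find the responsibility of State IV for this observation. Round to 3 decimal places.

0.365

P(component k | x) = π_k·f_k(x) / marginal(x), where marginal(x) = Σ_j π_j·f_j(x).
Component likelihoods at x = 9 photons:
  p_I = e^(−1.3)·1.3^9/9! = 7.96424e-06
  p_II = e^(−3.0)·3.0^9/9! = 0.0027005
  p_III = e^(−10.7)·10.7^9/9! = 0.114219
  p_IV = e^(−10.8)·10.8^9/9! = 0.112375
Prior × likelihood for each component:
  π_I·p_I = 0.20 × 7.96424e-06 = 1.59285e-06
  π_II·p_II = 0.32 × 0.0027005 = 0.000864161
  π_III·p_III = 0.30 × 0.114219 = 0.0342658
  π_IV·p_IV = 0.18 × 0.112375 = 0.0202275
Denominator: 1.59285e-06 + 0.000864161 + 0.0342658 + 0.0202275 = 0.0553591
So the posterior for State IV is 0.0202275 / 0.0553591 ≈ 0.365.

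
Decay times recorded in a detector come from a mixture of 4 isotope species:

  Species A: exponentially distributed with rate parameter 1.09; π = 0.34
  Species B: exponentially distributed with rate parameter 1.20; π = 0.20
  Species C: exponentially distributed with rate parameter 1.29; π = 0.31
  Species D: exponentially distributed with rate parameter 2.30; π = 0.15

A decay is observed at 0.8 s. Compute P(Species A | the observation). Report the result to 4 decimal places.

Posterior ∝ prior × likelihood, so P(k | x) ∝ π_k f_k(x); normalise over all components.
Component likelihoods at x = 0.8 s:
  f_A = 0.455745
  f_B = 0.459471
  f_C = 0.459619
  f_D = 0.36528
Weight by the priors:
  π_A·f_A = 0.34 × 0.455745 = 0.154953
  π_B·f_B = 0.20 × 0.459471 = 0.0918943
  π_C·f_C = 0.31 × 0.459619 = 0.142482
  π_D·f_D = 0.15 × 0.36528 = 0.054792
Evidence: 0.154953 + 0.0918943 + 0.142482 + 0.054792 = 0.444121
Responsibility of Species A: 0.154953 / 0.444121 ≈ 0.3489

0.3489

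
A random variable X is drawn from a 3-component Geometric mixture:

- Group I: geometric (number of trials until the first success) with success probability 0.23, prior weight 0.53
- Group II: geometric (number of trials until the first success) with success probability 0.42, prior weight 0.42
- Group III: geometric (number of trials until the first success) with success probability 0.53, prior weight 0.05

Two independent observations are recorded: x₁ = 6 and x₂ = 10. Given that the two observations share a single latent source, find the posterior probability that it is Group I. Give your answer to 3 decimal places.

By Bayes' theorem, P(k | x) = π_k f_k(x) / Σ_j π_j f_j(x).
Since both observations come from the same component, the likelihood for component k is f_k(x₁)·f_k(x₂).
  f_I = [0.23·(1−0.23)^5 = 0.23·0.270678 = 0.062256] × [0.0218849] = 0.00136247
  f_II = [0.42·(1−0.42)^5 = 0.42·0.0656357 = 0.027567] × [0.00311962] = 8.59984e-05
  f_III = [0.53·(1−0.53)^5 = 0.53·0.0229345 = 0.0121553] × [0.000593139] = 7.20978e-06
Prior × likelihood for each component:
  π_I·f_I = 0.53 × 0.00136247 = 0.000722107
  π_II·f_II = 0.42 × 8.59984e-05 = 3.61193e-05
  π_III·f_III = 0.05 × 7.20978e-06 = 3.60489e-07
Evidence: 0.000722107 + 3.61193e-05 + 3.60489e-07 = 0.000758587
Responsibility of Group I: 0.000722107 / 0.000758587 ≈ 0.952

0.952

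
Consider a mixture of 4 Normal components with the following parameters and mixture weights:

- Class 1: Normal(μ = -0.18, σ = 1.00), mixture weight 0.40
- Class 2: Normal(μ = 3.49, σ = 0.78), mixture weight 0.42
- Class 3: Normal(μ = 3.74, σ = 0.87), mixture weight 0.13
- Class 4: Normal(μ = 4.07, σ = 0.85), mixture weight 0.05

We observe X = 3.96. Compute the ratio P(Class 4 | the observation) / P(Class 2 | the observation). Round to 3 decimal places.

0.130

Only the two components matter; the odds are (P(Z=i) f_i(x)) / (P(Z=j) f_j(x)).
Component likelihoods at x = 3.96:
  L_1 = (1/(1.00·√(2π)))·exp(−(3.96−-0.18)²/(2·1.00²)) = 0.398942·exp(-8.56980) = 7.56995e-05
  L_2 = (1/(0.78·√(2π)))·exp(−(3.96−3.49)²/(2·0.78²)) = 0.511464·exp(-0.18154) = 0.426553
  L_3 = (1/(0.87·√(2π)))·exp(−(3.96−3.74)²/(2·0.87²)) = 0.458554·exp(-0.03197) = 0.444125
  L_4 = (1/(0.85·√(2π)))·exp(−(3.96−4.07)²/(2·0.85²)) = 0.469344·exp(-0.00837) = 0.46543
0.0232715 / 0.179152 ≈ 0.130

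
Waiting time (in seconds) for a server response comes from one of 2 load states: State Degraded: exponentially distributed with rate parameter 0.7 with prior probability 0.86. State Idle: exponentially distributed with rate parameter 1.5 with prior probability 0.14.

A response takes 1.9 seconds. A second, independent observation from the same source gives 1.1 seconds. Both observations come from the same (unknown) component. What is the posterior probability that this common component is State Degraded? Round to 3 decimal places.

The responsibility of component k is π_k f_k(x) divided by Σ_j π_j f_j(x).
Since both observations come from the same component, the likelihood for component k is f_k(x₁)·f_k(x₂).
  p_Degraded = [0.7·e^(−0.7·1.9) = 0.7·e^(−1.3300) = 0.185134] × [0.324109] = 0.0600036
  p_Idle = [1.5·e^(−1.5·1.9) = 1.5·e^(−2.8500) = 0.0867665] × [0.288075] = 0.0249952
Unnormalised posteriors:
  π_Degraded·p_Degraded = 0.86 × 0.0600036 = 0.0516031
  π_Idle·p_Idle = 0.14 × 0.0249952 = 0.00349933
Normaliser: 0.0516031 + 0.00349933 = 0.0551025
P(State Degraded | x) ≈ 0.936

0.936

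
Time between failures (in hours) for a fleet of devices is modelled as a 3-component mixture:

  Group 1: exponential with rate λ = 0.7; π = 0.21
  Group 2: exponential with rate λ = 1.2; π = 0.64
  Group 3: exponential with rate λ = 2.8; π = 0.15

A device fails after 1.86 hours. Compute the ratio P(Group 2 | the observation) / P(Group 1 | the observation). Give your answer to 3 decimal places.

Posterior odds = (w_i f_i(x)) / (w_j f_j(x)); the normalising sum cancels.
Exponential densities:
  L_1 = 0.7·e^(−0.7·1.86) = 0.7·e^(−1.3020) = 0.190391
  L_2 = 1.2·e^(−1.2·1.86) = 1.2·e^(−2.2320) = 0.128776
  L_3 = 2.8·e^(−2.8·1.86) = 2.8·e^(−5.2080) = 0.0153233
Posterior odds = (w_2·L_2) / (w_1·L_1) = (0.64·0.128776) / (0.21·0.190391) = 0.0824168 / 0.0399821 ≈ 2.061

2.061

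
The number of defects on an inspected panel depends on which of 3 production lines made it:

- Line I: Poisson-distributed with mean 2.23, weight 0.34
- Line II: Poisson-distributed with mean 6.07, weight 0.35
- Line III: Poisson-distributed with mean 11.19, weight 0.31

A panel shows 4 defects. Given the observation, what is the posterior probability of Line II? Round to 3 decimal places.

0.531

By Bayes' theorem, P(k | x) = w_k f_k(x) / Σ_j w_j f_j(x).
Component likelihoods at x = 4 defects:
  L_I = 0.110798
  L_II = 0.13073
  L_III = 0.00902306
Prior × likelihood for each component:
  w_I·L_I = 0.34 × 0.110798 = 0.0376713
  w_II·L_II = 0.35 × 0.13073 = 0.0457556
  w_III·L_III = 0.31 × 0.00902306 = 0.00279715
Denominator: 0.0376713 + 0.0457556 + 0.00279715 = 0.086224
P(Line II | data) ≈ 0.531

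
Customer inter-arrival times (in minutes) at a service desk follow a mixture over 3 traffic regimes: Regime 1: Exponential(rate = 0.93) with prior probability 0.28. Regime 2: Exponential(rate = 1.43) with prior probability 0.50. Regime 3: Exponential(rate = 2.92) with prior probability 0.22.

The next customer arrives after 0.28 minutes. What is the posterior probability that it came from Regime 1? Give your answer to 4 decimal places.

0.2083

P(component k | x) = P(Z=k)·f_k(x) / marginal(x), where marginal(x) = Σ_j P(Z=j)·f_j(x).
Exponential densities:
  L_1 = 0.716791
  L_2 = 0.958174
  L_3 = 1.28915
Multiply by the mixture weights:
  P(Z=1)·L_1 = 0.28 × 0.716791 = 0.200702
  P(Z=2)·L_2 = 0.50 × 0.958174 = 0.479087
  P(Z=3)·L_3 = 0.22 × 1.28915 = 0.283613
Normaliser: 0.200702 + 0.479087 + 0.283613 = 0.963402
P(Regime 1 | data) ≈ 0.2083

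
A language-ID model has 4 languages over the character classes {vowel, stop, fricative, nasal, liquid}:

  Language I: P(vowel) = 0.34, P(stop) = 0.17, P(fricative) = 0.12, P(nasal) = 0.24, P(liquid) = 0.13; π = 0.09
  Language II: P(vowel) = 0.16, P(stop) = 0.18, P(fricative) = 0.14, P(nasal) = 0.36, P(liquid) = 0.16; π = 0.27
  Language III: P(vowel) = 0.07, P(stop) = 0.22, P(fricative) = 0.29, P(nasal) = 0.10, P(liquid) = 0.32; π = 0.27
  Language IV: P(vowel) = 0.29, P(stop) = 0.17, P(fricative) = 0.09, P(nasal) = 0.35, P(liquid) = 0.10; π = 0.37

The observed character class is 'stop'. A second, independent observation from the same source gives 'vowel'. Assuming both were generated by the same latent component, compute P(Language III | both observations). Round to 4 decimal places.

Apply Bayes' rule: the posterior for each component is proportional to its prior times its likelihood at x.
Since both observations come from the same component, the likelihood for component k is f_k(x₁)·f_k(x₂).
  L_I = [P(stop | comp) = 0.17] × [0.34] = 0.0578
  L_II = [P(stop | comp) = 0.18] × [0.16] = 0.0288
  L_III = [P(stop | comp) = 0.22] × [0.07] = 0.0154
  L_IV = [P(stop | comp) = 0.17] × [0.29] = 0.0493
Unnormalised posteriors:
  P(Z=I)·L_I = 0.09 × 0.0578 = 0.005202
  P(Z=II)·L_II = 0.27 × 0.0288 = 0.007776
  P(Z=III)·L_III = 0.27 × 0.0154 = 0.004158
  P(Z=IV)·L_IV = 0.37 × 0.0493 = 0.018241
Marginal: 0.005202 + 0.007776 + 0.004158 + 0.018241 = 0.035377
P(Language III | x₁, x₂) ≈ 0.1175

0.1175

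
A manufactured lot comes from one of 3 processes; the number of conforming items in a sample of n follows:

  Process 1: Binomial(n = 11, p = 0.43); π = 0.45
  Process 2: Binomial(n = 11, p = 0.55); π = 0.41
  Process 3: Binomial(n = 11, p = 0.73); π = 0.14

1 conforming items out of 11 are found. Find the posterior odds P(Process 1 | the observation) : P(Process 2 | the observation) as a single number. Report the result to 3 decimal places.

Since P(k|x) ∝ π_k f_k(x), the posterior odds are π_i f_i(x) / (π_j f_j(x)).
Component likelihoods at x = 1 conforming items out of 11:
  p_1 = 0.0171242
  p_2 = 0.00206006
  p_3 = 1.65331e-05
Odds = (0.45/0.41) × (0.0171242/0.00206006) = 1.09756 × 8.31245 ≈ 9.123

9.123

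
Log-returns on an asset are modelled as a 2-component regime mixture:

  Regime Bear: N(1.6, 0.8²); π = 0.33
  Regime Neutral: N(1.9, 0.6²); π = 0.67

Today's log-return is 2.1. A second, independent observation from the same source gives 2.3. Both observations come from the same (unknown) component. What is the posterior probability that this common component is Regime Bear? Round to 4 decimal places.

P(component k | x) = π_k·f_k(x) / marginal(x), where marginal(x) = Σ_j π_j·f_j(x).
Since both observations come from the same component, the likelihood for component k is f_k(x₁)·f_k(x₂).
  f_Bear = [(1/(0.8·√(2π)))·exp(−(2.1−1.6)²/(2·0.8²)) = 0.498678·exp(-0.19531) = 0.410201] × [0.340069] = 0.139497
  f_Neutral = [(1/(0.6·√(2π)))·exp(−(2.1−1.9)²/(2·0.6²)) = 0.664904·exp(-0.05556) = 0.628972] × [0.532413] = 0.334873
Multiply by the mixture weights:
  π_Bear·f_Bear = 0.33 × 0.139497 = 0.0460339
  π_Neutral·f_Neutral = 0.67 × 0.334873 = 0.224365
Denominator: 0.0460339 + 0.224365 = 0.270399
Responsibility of Regime Bear: 0.0460339 / 0.270399 ≈ 0.1702

0.1702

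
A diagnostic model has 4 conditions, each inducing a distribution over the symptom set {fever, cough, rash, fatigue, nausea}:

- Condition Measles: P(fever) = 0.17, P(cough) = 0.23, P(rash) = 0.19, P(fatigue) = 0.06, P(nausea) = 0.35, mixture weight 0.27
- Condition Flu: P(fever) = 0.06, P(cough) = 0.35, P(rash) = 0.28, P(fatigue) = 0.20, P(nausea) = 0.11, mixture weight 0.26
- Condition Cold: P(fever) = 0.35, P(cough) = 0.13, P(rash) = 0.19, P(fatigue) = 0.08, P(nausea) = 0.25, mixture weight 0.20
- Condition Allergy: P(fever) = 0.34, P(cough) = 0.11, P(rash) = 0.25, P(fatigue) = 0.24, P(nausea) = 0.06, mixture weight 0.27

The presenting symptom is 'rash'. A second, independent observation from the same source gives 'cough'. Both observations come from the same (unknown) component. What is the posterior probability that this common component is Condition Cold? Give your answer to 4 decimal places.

0.0995

Posterior ∝ prior × likelihood, so P(k | x) ∝ P(Z=k) f_k(x); normalise over all components.
Since both observations come from the same component, the likelihood for component k is f_k(x₁)·f_k(x₂).
  f_Measles = [P(rash | comp) = 0.19] × [0.23] = 0.0437
  f_Flu = [P(rash | comp) = 0.28] × [0.35] = 0.098
  f_Cold = [P(rash | comp) = 0.19] × [0.13] = 0.0247
  f_Allergy = [P(rash | comp) = 0.25] × [0.11] = 0.0275
Multiply by the mixture weights:
  P(Z=Measles)·f_Measles = 0.27 × 0.0437 = 0.011799
  P(Z=Flu)·f_Flu = 0.26 × 0.098 = 0.02548
  P(Z=Cold)·f_Cold = 0.20 × 0.0247 = 0.00494
  P(Z=Allergy)·f_Allergy = 0.27 × 0.0275 = 0.007425
Evidence: 0.011799 + 0.02548 + 0.00494 + 0.007425 = 0.049644
P(Condition Cold | x₁, x₂) = 0.00494 / 0.049644 ≈ 0.0995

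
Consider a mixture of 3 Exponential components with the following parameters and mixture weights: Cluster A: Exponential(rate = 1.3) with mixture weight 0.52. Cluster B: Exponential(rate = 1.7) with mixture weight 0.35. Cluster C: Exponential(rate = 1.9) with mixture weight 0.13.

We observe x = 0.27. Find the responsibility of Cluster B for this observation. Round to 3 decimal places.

P(component k | x) = w_k·f_k(x) / marginal(x), where marginal(x) = Σ_j w_j·f_j(x).
Evaluate each component's likelihood at the observed value:
  p_A = 0.915179
  p_B = 1.07426
  p_C = 1.13752
Multiply by the mixture weights:
  w_A·p_A = 0.52 × 0.915179 = 0.475893
  w_B·p_B = 0.35 × 1.07426 = 0.37599
  w_C·p_C = 0.13 × 1.13752 = 0.147878
Marginal: 0.475893 + 0.37599 + 0.147878 = 0.999761
So the posterior for Cluster B is 0.37599 / 0.999761 ≈ 0.376.

0.376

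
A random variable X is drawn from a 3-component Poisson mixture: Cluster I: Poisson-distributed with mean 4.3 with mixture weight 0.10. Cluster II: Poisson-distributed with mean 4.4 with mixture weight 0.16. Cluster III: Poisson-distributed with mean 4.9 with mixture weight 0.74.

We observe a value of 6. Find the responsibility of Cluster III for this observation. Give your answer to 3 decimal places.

0.770

Apply Bayes' rule: the posterior for each component is proportional to its prior times its likelihood at x.
Evaluate each component's likelihood at the observed value:
  p_I = 0.119127
  p_II = 0.123734
  p_III = 0.143153
Weight by the priors:
  w_I·p_I = 0.10 × 0.119127 = 0.0119127
  w_II·p_II = 0.16 × 0.123734 = 0.0197974
  w_III·p_III = 0.74 × 0.143153 = 0.105933
Denominator: 0.0119127 + 0.0197974 + 0.105933 = 0.137643
P(Cluster III | data) ≈ 0.770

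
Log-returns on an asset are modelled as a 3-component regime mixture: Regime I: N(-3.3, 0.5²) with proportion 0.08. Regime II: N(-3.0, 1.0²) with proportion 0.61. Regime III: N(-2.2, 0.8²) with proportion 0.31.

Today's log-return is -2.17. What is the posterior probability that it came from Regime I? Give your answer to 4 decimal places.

Posterior ∝ prior × likelihood, so P(k | x) ∝ w_k f_k(x); normalise over all components.
Normal densities:
  L_I = (1/(0.5·√(2π)))·exp(−(-2.17−-3.3)²/(2·0.5²)) = 0.797885·exp(-2.55380) = 0.0620639
  L_II = (1/(1.0·√(2π)))·exp(−(-2.17−-3.0)²/(2·1.0²)) = 0.398942·exp(-0.34445) = 0.282694
  L_III = (1/(0.8·√(2π)))·exp(−(-2.17−-2.2)²/(2·0.8²)) = 0.498678·exp(-0.00070) = 0.498327
Multiply by the mixture weights:
  w_I·L_I = 0.08 × 0.0620639 = 0.00496511
  w_II·L_II = 0.61 × 0.282694 = 0.172444
  w_III·L_III = 0.31 × 0.498327 = 0.154481
Marginal: 0.00496511 + 0.172444 + 0.154481 = 0.33189
P(Regime I | -2.17) = 0.00496511 / 0.33189 ≈ 0.0150

0.0150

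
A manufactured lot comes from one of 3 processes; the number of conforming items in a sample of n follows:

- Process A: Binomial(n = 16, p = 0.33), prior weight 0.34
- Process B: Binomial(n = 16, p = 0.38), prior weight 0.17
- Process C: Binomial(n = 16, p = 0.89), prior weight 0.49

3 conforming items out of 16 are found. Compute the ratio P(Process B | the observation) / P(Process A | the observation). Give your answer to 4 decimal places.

0.2785

Since P(k|x) ∝ π_k f_k(x), the posterior odds are π_i f_i(x) / (π_j f_j(x)).
Binomial probabilities:
  f_A = C(16,3)·0.33^3·0.67^13 = 560·0.035937·0.00548242 = 0.110332
  f_B = C(16,3)·0.38^3·0.62^13 = 560·0.054872·0.00200029 = 0.0614654
  f_C = C(16,3)·0.89^3·0.11^13 = 560·0.704969·3.45227e-13 = 1.3629e-10
Posterior odds = (π_B·f_B) / (π_A·f_A) = (0.17·0.0614654) / (0.34·0.110332) = 0.0104491 / 0.0375129 ≈ 0.2785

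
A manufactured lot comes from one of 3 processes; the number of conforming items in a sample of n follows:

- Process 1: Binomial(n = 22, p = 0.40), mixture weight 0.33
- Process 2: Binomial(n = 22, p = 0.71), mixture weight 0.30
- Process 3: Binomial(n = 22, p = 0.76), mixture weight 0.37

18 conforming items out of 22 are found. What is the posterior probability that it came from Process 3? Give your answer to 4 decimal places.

0.6631

Posterior ∝ prior × likelihood, so P(k | x) ∝ π_k f_k(x); normalise over all components.
Evaluate each component's likelihood at the observed value:
  p_1 = C(22,18)·0.40^18·0.60^4 = 7315·6.87195e-08·0.1296 = 6.51477e-05
  p_2 = C(22,18)·0.71^18·0.29^4 = 7315·0.00210209·0.00707281 = 0.108757
  p_3 = C(22,18)·0.76^18·0.24^4 = 7315·0.00715558·0.00331776 = 0.173662
Prior × likelihood for each component:
  π_1·p_1 = 0.33 × 6.51477e-05 = 2.14987e-05
  π_2·p_2 = 0.30 × 0.108757 = 0.0326271
  π_3·p_3 = 0.37 × 0.173662 = 0.0642548
Sum: 2.14987e-05 + 0.0326271 + 0.0642548 = 0.0969034
P(Process 3 | data) ≈ 0.6631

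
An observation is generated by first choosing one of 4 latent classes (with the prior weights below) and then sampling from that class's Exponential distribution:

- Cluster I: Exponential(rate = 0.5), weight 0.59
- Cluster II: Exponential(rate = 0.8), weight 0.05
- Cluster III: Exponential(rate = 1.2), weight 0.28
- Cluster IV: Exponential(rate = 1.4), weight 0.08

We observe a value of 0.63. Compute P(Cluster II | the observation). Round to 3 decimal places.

0.054

The responsibility of component k is P(Z=k) f_k(x) divided by Σ_j P(Z=j) f_j(x).
Component likelihoods at x = 0.63:
  L_I = 0.364894
  L_II = 0.483288
  L_III = 0.563449
  L_IV = 0.579536
Unnormalised posteriors:
  P(Z=I)·L_I = 0.59 × 0.364894 = 0.215288
  P(Z=II)·L_II = 0.05 × 0.483288 = 0.0241644
  P(Z=III)·L_III = 0.28 × 0.563449 = 0.157766
  P(Z=IV)·L_IV = 0.08 × 0.579536 = 0.0463629
Marginal: 0.215288 + 0.0241644 + 0.157766 + 0.0463629 = 0.443581
P(Cluster II | the observation) = 0.0241644 / 0.443581 ≈ 0.054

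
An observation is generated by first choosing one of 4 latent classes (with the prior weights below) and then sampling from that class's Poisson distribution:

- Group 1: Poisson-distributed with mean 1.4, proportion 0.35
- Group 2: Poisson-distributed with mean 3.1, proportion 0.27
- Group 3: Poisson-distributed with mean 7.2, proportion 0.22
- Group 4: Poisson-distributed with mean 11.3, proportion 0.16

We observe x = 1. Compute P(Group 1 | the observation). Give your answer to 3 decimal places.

P(component k | x) = P(Z=k)·f_k(x) / marginal(x), where marginal(x) = Σ_j P(Z=j)·f_j(x).
Evaluate each component's likelihood at the observed value:
  L_1 = e^(−1.4)·1.4^1/1! = 0.345236
  L_2 = e^(−3.1)·3.1^1/1! = 0.139653
  L_3 = e^(−7.2)·7.2^1/1! = 0.00537542
  L_4 = e^(−11.3)·11.3^1/1! = 0.000139814
Unnormalised posteriors:
  P(Z=1)·L_1 = 0.35 × 0.345236 = 0.120833
  P(Z=2)·L_2 = 0.27 × 0.139653 = 0.0377062
  P(Z=3)·L_3 = 0.22 × 0.00537542 = 0.00118259
  P(Z=4)·L_4 = 0.16 × 0.000139814 = 2.23702e-05
Evidence: 0.120833 + 0.0377062 + 0.00118259 + 2.23702e-05 = 0.159744
P(Group 1 | x) ≈ 0.756

0.756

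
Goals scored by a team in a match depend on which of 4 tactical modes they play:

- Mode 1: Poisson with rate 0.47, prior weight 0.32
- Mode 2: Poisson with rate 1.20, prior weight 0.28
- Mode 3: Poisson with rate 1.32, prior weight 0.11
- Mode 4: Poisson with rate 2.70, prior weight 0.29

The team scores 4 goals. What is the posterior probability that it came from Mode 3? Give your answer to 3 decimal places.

Apply Bayes' rule: the posterior for each component is proportional to its prior times its likelihood at x.
Evaluate each component's likelihood at the observed value:
  L_1 = e^(−0.47)·0.47^4/4! = 0.00127075
  L_2 = e^(−1.20)·1.20^4/4! = 0.0260232
  L_3 = e^(−1.32)·1.32^4/4! = 0.0337921
  L_4 = e^(−2.70)·2.70^4/4! = 0.148816
Multiply by the mixture weights:
  w_1·L_1 = 0.32 × 0.00127075 = 0.000406642
  w_2·L_2 = 0.28 × 0.0260232 = 0.00728649
  w_3·L_3 = 0.11 × 0.0337921 = 0.00371714
  w_4·L_4 = 0.29 × 0.148816 = 0.0431565
Denominator: 0.000406642 + 0.00728649 + 0.00371714 + 0.0431565 = 0.0545668
Responsibility of Mode 3: 0.00371714 / 0.0545668 ≈ 0.068

0.068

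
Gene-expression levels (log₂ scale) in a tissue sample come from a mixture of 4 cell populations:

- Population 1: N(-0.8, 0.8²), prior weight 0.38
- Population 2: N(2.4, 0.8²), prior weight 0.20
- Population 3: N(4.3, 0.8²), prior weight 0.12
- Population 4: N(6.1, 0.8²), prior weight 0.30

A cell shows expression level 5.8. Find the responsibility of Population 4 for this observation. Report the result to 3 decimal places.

Apply Bayes' rule: the posterior for each component is proportional to its prior times its likelihood at x.
Evaluate each component's likelihood at the observed value:
  f_1 = 8.28392e-16
  f_2 = 5.96483e-05
  f_3 = 0.0859828
  f_4 = 0.464819
Unnormalised posteriors:
  w_1·f_1 = 0.38 × 8.28392e-16 = 3.14789e-16
  w_2·f_2 = 0.20 × 5.96483e-05 = 1.19297e-05
  w_3·f_3 = 0.12 × 0.0859828 = 0.0103179
  w_4·f_4 = 0.30 × 0.464819 = 0.139446
Normaliser: 3.14789e-16 + 1.19297e-05 + 0.0103179 + 0.139446 = 0.149776
P(Population 4 | the observation) ≈ 0.931

0.931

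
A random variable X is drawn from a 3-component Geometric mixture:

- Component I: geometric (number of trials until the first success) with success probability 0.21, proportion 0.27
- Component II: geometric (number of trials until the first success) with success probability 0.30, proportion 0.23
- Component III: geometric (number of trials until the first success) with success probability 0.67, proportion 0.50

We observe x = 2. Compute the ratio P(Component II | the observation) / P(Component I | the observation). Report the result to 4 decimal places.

The posterior odds equal the prior odds times the likelihood ratio: (π_i/π_j)·(f_i(x)/f_j(x)).
Component likelihoods at x = 2:
  p_I = 0.21·(1−0.21)^1 = 0.21·0.79 = 0.1659
  p_II = 0.30·(1−0.30)^1 = 0.30·0.7 = 0.21
  p_III = 0.67·(1−0.67)^1 = 0.67·0.33 = 0.2211
0.0483 / 0.044793 ≈ 1.0783

1.0783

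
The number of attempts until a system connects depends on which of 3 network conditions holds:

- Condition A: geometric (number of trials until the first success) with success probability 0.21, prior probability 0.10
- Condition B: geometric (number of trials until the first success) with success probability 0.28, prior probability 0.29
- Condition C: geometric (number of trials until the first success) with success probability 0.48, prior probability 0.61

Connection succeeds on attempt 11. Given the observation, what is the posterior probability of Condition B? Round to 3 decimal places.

0.558

P(component k | x) = π_k·f_k(x) / marginal(x), where marginal(x) = Σ_j π_j·f_j(x).
Geometric probabilities:
  f_A = 0.0198834
  f_B = 0.0104829
  f_C = 0.000693865
Multiply by the mixture weights:
  π_A·f_A = 0.10 × 0.0198834 = 0.00198834
  π_B·f_B = 0.29 × 0.0104829 = 0.00304005
  π_C·f_C = 0.61 × 0.000693865 = 0.000423257
Normaliser: 0.00198834 + 0.00304005 + 0.000423257 = 0.00545165
P(Condition B | data) ≈ 0.558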